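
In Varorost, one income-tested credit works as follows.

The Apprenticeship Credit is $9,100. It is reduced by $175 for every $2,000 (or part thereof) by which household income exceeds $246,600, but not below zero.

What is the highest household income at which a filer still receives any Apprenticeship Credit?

After 51 increments the reduction is 51 × $175 = $8,925, leaving $175; one more increment wipes it out. Increment 51 ends at excess 51 × $2,000 = $102,000, so the highest qualifying income is $246,600 + $102,000 = $348,600.

$348,600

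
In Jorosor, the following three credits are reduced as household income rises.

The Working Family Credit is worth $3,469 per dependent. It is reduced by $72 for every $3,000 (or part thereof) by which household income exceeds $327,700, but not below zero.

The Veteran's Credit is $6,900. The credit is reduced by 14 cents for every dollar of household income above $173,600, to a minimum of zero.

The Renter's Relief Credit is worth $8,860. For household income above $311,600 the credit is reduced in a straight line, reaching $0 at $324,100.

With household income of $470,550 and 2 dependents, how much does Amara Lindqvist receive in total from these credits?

Working Family Credit: base = 2 × $3,469 = $6,938. income exceeds $327,700 by $142,850, which is 48 full-or-partial $3,000 increments; reduction = 48 × $72 = $3,456, leaving $3,482.
Veteran's Credit: 14% of the $296,950 excess over $173,600 is $41,573 ≥ base, so the credit is $0.
Renter's Relief Credit: $470,550 is at or above $324,100, so the credit is $0.
Total: $3,482 + $0 + $0 = $3,482.

$3,482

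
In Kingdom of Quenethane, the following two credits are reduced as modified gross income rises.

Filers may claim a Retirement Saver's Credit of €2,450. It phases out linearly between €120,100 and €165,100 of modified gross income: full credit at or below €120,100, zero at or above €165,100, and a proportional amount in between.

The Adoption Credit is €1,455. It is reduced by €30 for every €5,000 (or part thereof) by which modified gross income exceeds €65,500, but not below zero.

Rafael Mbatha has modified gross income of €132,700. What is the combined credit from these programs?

Retirement Saver's Credit: €132,700 is €12,600 into a €45,000 phase-out range, leaving 32,400/45,000 of the credit: €2,450 × 32,400/45,000 = €1,764.
Adoption Credit: income exceeds €65,500 by €67,200, which is 14 full-or-partial €5,000 increments; reduction = 14 × €30 = €420, leaving €1,035.
Total: €1,764 + €1,035 = €2,799.

€2,799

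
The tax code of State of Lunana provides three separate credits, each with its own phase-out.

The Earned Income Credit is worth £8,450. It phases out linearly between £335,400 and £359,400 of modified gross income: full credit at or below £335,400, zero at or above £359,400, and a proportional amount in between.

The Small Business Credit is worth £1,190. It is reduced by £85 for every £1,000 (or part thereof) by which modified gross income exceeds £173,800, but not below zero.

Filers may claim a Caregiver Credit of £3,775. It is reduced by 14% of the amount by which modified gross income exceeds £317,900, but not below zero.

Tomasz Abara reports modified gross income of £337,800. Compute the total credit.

Earned Income Credit: £337,800 is £2,400 into a £24,000 phase-out range, leaving 21,600/24,000 of the credit: £8,450 × 21,600/24,000 = £7,605.
Small Business Credit: income exceeds £173,800 by £164,000 → 164 increments × £85 = £13,940 ≥ base, so the credit is £0.
Caregiver Credit: 14% of the £19,900 excess over £317,900 is £2,786; credit = £3,775 − £2,786 = £989.
Total: £7,605 + £0 + £989 = £8,594.

£8,594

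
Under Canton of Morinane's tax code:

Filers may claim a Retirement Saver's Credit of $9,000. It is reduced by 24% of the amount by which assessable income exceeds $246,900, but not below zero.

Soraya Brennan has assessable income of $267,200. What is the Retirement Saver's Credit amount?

$4,128

Retirement Saver's Credit: 24% of the $20,300 excess over $246,900 is $4,872; credit = $9,000 − $4,872 = $4,128.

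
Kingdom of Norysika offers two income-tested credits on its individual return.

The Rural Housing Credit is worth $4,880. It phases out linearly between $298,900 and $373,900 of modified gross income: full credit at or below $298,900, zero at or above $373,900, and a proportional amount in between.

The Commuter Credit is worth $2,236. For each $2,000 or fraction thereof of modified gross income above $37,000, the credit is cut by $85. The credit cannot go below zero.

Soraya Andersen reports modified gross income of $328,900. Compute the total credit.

Rural Housing Credit: $328,900 is $30,000 into a $75,000 phase-out range, leaving 45,000/75,000 of the credit: $4,880 × 45,000/75,000 = $2,928.
Commuter Credit: income exceeds $37,000 by $291,900 → 146 increments × $85 = $12,410 ≥ base, so the credit is $0.
Total: $2,928 + $0 = $2,928.

$2,928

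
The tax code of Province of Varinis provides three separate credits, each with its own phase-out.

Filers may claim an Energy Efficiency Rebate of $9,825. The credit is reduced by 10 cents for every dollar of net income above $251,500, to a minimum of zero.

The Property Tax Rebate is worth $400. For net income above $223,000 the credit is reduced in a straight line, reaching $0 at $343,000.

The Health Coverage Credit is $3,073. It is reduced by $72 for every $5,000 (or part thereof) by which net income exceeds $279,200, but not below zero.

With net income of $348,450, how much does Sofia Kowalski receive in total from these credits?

$2,195

Energy Efficiency Rebate: 10% of the $96,950 excess over $251,500 is $9,695; credit = $9,825 − $9,695 = $130.
Property Tax Rebate: $348,450 is at or above $343,000, so the credit is $0.
Health Coverage Credit: income exceeds $279,200 by $69,250, which is 14 full-or-partial $5,000 increments; reduction = 14 × $72 = $1,008, leaving $2,065.
Total: $130 + $0 + $2,065 = $2,195.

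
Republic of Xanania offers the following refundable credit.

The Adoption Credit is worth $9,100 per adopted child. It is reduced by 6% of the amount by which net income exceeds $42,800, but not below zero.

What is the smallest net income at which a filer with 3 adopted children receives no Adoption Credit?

$497,800

Full credit = 3 × $9,100 = $27,300.
The credit falls by 6% of each dollar above $42,800, so it reaches zero when the excess is $27,300 / 6% = $455,000: income = $42,800 + $455,000 = $497,800.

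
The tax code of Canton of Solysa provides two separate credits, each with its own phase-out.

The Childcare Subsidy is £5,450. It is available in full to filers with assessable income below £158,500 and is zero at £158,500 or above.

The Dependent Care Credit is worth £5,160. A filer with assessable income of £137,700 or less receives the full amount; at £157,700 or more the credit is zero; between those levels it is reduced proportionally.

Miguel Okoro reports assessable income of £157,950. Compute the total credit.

£5,450

Childcare Subsidy: £157,950 is below the £158,500 cutoff, so the full £5,450 applies.
Dependent Care Credit: £157,950 is at or above £157,700, so the credit is £0.
Total: £5,450 + £0 = £5,450.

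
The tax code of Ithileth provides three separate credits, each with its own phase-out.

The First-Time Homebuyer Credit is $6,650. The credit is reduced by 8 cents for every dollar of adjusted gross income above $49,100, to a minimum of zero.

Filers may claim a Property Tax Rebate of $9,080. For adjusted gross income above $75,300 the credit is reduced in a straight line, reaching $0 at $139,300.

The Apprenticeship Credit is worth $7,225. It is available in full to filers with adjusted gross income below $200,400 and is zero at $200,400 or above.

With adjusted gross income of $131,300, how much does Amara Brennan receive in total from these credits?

First-Time Homebuyer Credit: 8% of the $82,200 excess over $49,100 is $6,576; credit = $6,650 − $6,576 = $74.
Property Tax Rebate: $131,300 is $56,000 into a $64,000 phase-out range, leaving 8,000/64,000 of the credit: $9,080 × 8,000/64,000 = $1,135.
Apprenticeship Credit: $131,300 is below the $200,400 cutoff, so the full $7,225 applies.
Total: $74 + $1,135 + $7,225 = $8,434.

$8,434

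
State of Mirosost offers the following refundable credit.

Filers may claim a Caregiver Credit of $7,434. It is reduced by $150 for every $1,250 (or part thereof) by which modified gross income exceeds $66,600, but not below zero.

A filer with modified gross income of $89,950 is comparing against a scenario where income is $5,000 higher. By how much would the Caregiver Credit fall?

$600

At $89,950 — income exceeds $66,600 by $23,350, which is 19 full-or-partial $1,250 increments; reduction = 19 × $150 = $2,850, leaving $4,584.
At $94,950 — income exceeds $66,600 by $28,350, which is 23 full-or-partial $1,250 increments; reduction = 23 × $150 = $3,450, leaving $3,984.
Lost: $4,584 − $3,984 = $600.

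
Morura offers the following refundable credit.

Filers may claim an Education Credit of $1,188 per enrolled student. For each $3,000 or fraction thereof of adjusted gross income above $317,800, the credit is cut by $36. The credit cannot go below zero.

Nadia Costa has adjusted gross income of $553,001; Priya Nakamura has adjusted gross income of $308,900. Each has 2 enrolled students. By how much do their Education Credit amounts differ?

Nadia ($553,001): Education Credit: base = 2 × $1,188 = $2,376. income exceeds $317,800 by $235,201 → 79 increments × $36 = $2,844 ≥ base, so the credit is $0.
Priya ($308,900): Education Credit: base = 2 × $1,188 = $2,376. $308,900 is at or below the $317,800 threshold, so the full $2,376 applies.
Difference: |$0 − $2,376| = $2,376.

$2,376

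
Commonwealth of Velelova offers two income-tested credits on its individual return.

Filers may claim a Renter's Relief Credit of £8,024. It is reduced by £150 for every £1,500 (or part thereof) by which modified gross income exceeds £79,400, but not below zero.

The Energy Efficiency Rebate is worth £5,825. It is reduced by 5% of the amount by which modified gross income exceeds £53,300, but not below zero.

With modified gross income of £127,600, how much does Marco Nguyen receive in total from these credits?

£5,184

Renter's Relief Credit: income exceeds £79,400 by £48,200, which is 33 full-or-partial £1,500 increments; reduction = 33 × £150 = £4,950, leaving £3,074.
Energy Efficiency Rebate: 5% of the £74,300 excess over £53,300 is £3,715; credit = £5,825 − £3,715 = £2,110.
Total: £3,074 + £2,110 = £5,184.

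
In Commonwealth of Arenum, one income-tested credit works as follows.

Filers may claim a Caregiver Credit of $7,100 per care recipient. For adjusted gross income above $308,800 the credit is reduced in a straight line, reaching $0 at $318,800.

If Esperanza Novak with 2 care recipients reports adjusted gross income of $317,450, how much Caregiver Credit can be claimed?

$1,917

Caregiver Credit: base = 2 × $7,100 = $14,200. $317,450 is $8,650 into a $10,000 phase-out range, leaving 1,350/10,000 of the credit: $14,200 × 1,350/10,000 = $1,917.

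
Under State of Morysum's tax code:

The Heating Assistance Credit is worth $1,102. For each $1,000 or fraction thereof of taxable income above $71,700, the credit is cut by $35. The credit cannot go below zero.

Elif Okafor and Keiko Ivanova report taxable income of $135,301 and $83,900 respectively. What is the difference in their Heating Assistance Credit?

Elif ($135,301): Heating Assistance Credit: income exceeds $71,700 by $63,601 → 64 increments × $35 = $2,240 ≥ base, so the credit is $0.
Keiko ($83,900): Heating Assistance Credit: income exceeds $71,700 by $12,200, which is 13 full-or-partial $1,000 increments; reduction = 13 × $35 = $455, leaving $647.
Difference: |$0 − $647| = $647.

$647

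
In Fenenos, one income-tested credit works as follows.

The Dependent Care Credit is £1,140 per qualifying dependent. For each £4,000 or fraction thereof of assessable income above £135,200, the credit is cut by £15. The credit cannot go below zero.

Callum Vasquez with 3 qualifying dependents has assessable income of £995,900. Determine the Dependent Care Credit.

£180

Dependent Care Credit: base = 3 × £1,140 = £3,420. income exceeds £135,200 by £860,700, which is 216 full-or-partial £4,000 increments; reduction = 216 × £15 = £3,240, leaving £180.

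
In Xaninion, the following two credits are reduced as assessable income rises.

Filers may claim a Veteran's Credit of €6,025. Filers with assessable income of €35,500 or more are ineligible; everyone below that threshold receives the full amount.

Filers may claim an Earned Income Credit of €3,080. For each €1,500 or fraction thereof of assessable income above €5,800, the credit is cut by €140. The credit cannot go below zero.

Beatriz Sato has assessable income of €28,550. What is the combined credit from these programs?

€6,865

Veteran's Credit: €28,550 is below the €35,500 cutoff, so the full €6,025 applies.
Earned Income Credit: income exceeds €5,800 by €22,750, which is 16 full-or-partial €1,500 increments; reduction = 16 × €140 = €2,240, leaving €840.
Total: €6,025 + €840 = €6,865.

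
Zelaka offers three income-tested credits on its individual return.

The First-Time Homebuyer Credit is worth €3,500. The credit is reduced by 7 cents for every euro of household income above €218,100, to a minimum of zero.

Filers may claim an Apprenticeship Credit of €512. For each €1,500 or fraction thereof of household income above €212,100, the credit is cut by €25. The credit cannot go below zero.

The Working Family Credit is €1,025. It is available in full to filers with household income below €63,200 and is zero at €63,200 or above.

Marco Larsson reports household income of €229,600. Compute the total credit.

First-Time Homebuyer Credit: 7% of the €11,500 excess over €218,100 is €805; credit = €3,500 − €805 = €2,695.
Apprenticeship Credit: income exceeds €212,100 by €17,500, which is 12 full-or-partial €1,500 increments; reduction = 12 × €25 = €300, leaving €212.
Working Family Credit: €229,600 meets or exceeds the €63,200 cutoff, so the credit is €0.
Total: €2,695 + €212 + €0 = €2,907.

€2,907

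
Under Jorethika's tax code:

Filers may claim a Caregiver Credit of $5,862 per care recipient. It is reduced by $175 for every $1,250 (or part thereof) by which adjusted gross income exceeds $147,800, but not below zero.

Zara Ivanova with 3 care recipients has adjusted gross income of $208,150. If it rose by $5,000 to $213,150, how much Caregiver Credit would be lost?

At $208,150 — base = 3 × $5,862 = $17,586. income exceeds $147,800 by $60,350, which is 49 full-or-partial $1,250 increments; reduction = 49 × $175 = $8,575, leaving $9,011.
At $213,150 — base = 3 × $5,862 = $17,586. income exceeds $147,800 by $65,350, which is 53 full-or-partial $1,250 increments; reduction = 53 × $175 = $9,275, leaving $8,311.
Lost: $9,011 − $8,311 = $700.

$700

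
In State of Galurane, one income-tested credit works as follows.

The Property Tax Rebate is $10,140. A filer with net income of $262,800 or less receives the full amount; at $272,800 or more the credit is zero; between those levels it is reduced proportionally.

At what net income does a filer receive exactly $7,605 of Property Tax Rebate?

$265,300

$7,605 is 7,605/10,140 of the full $10,140, so 2,535/10,140 of the $10,000 range has been used: income = $262,800 + $10,000 × 2,535/10,140 = $265,300.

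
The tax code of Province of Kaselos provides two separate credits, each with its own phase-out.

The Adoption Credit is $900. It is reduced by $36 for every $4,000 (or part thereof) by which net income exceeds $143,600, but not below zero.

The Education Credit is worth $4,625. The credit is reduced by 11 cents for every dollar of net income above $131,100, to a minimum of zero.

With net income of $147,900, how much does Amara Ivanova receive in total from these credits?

$3,605

Adoption Credit: income exceeds $143,600 by $4,300, which is 2 full-or-partial $4,000 increments; reduction = 2 × $36 = $72, leaving $828.
Education Credit: 11% of the $16,800 excess over $131,100 is $1,848; credit = $4,625 − $1,848 = $2,777.
Total: $828 + $2,777 = $3,605.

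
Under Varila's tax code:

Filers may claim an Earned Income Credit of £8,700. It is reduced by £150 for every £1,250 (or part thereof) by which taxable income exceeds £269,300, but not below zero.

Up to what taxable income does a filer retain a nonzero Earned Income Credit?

£340,550

After 57 increments the reduction is 57 × £150 = £8,550, leaving £150; one more increment wipes it out. Increment 57 ends at excess 57 × £1,250 = £71,250, so the highest qualifying income is £269,300 + £71,250 = £340,550.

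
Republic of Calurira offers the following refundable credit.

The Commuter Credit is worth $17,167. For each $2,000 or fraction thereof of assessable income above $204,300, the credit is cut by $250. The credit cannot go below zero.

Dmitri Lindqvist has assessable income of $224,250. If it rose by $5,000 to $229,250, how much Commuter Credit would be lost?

At $224,250 — income exceeds $204,300 by $19,950, which is 10 full-or-partial $2,000 increments; reduction = 10 × $250 = $2,500, leaving $14,667.
At $229,250 — income exceeds $204,300 by $24,950, which is 13 full-or-partial $2,000 increments; reduction = 13 × $250 = $3,250, leaving $13,917.
Lost: $14,667 − $13,917 = $750.

$750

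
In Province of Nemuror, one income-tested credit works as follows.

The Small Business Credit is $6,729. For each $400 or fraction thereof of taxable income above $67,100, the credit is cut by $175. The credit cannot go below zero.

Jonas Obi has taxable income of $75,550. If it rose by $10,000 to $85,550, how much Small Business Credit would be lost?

$2,879

At $75,550 — income exceeds $67,100 by $8,450, which is 22 full-or-partial $400 increments; reduction = 22 × $175 = $3,850, leaving $2,879.
At $85,550 — income exceeds $67,100 by $18,450 → 47 increments × $175 = $8,225 ≥ base, so the credit is $0.
Lost: $2,879 − $0 = $2,879.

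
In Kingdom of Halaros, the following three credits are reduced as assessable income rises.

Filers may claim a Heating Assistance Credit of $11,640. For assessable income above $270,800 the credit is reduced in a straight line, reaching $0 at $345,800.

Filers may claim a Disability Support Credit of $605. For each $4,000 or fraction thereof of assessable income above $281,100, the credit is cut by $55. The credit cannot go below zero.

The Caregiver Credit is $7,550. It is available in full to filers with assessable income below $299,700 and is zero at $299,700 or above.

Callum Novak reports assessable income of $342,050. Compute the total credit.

$582

Heating Assistance Credit: $342,050 is $71,250 into a $75,000 phase-out range, leaving 3,750/75,000 of the credit: $11,640 × 3,750/75,000 = $582.
Disability Support Credit: income exceeds $281,100 by $60,950 → 16 increments × $55 = $880 ≥ base, so the credit is $0.
Caregiver Credit: $342,050 meets or exceeds the $299,700 cutoff, so the credit is $0.
Total: $582 + $0 + $0 = $582.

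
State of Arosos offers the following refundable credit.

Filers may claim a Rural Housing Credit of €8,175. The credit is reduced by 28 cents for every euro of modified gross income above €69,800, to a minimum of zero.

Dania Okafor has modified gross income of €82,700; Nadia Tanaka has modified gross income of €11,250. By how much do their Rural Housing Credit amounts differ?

€3,612

Dania (€82,700): Rural Housing Credit: 28% of the €12,900 excess over €69,800 is €3,612; credit = €8,175 − €3,612 = €4,563.
Nadia (€11,250): Rural Housing Credit: €11,250 is at or below the €69,800 threshold, so the full €8,175 applies.
Difference: |€4,563 − €8,175| = €3,612.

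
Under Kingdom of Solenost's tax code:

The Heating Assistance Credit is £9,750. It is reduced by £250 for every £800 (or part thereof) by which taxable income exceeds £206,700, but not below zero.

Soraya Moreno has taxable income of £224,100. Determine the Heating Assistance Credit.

£4,250

Heating Assistance Credit: income exceeds £206,700 by £17,400, which is 22 full-or-partial £800 increments; reduction = 22 × £250 = £5,500, leaving £4,250.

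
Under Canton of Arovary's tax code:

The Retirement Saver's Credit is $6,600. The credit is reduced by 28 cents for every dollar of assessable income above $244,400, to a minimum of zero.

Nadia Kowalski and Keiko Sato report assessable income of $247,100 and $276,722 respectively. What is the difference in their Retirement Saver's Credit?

Nadia ($247,100): Retirement Saver's Credit: 28% of the $2,700 excess over $244,400 is $756; credit = $6,600 − $756 = $5,844.
Keiko ($276,722): Retirement Saver's Credit: 28% of the $32,322 excess over $244,400 is $9,050.16 ≥ base, so the credit is $0.
Difference: |$5,844 − $0| = $5,844.

$5,844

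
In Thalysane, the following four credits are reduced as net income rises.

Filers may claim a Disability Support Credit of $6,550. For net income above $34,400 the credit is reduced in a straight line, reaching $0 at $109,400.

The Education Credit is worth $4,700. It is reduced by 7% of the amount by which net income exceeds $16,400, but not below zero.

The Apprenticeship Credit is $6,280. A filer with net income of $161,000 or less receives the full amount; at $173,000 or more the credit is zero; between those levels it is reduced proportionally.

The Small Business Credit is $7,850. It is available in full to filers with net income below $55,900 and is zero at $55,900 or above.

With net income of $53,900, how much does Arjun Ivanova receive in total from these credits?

$21,052

Disability Support Credit: $53,900 is $19,500 into a $75,000 phase-out range, leaving 55,500/75,000 of the credit: $6,550 × 55,500/75,000 = $4,847.
Education Credit: 7% of the $37,500 excess over $16,400 is $2,625; credit = $4,700 − $2,625 = $2,075.
Apprenticeship Credit: $53,900 is at or below the $161,000 threshold, so the full $6,280 applies.
Small Business Credit: $53,900 is below the $55,900 cutoff, so the full $7,850 applies.
Total: $4,847 + $2,075 + $6,280 + $7,850 = $21,052.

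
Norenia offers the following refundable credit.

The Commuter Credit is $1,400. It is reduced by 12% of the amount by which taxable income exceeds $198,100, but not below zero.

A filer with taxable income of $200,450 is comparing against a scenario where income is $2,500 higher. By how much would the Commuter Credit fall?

At $200,450 — 12% of the $2,350 excess over $198,100 is $282; credit = $1,400 − $282 = $1,118.
At $202,950 — 12% of the $4,850 excess over $198,100 is $582; credit = $1,400 − $582 = $818.
Lost: $1,118 − $818 = $300.

$300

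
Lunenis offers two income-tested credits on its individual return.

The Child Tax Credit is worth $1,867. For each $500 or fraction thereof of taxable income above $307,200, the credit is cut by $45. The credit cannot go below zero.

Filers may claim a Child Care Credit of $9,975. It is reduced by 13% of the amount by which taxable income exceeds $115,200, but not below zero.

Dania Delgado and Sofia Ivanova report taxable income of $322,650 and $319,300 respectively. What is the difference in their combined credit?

Dania ($322,650): Child Tax Credit: income exceeds $307,200 by $15,450, which is 31 full-or-partial $500 increments; reduction = 31 × $45 = $1,395, leaving $472. Child Care Credit: 13% of the $207,450 excess over $115,200 is $26,968.50 ≥ base, so the credit is $0. total $472 + $0 = $472
Sofia ($319,300): Child Tax Credit: income exceeds $307,200 by $12,100, which is 25 full-or-partial $500 increments; reduction = 25 × $45 = $1,125, leaving $742. Child Care Credit: 13% of the $204,100 excess over $115,200 is $26,533 ≥ base, so the credit is $0. total $742 + $0 = $742
Difference: |$472 − $742| = $270.

$270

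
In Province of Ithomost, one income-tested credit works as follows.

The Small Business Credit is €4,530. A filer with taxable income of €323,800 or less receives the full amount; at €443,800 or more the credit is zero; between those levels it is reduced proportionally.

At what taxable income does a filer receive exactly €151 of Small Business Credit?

€439,800

€151 is 151/4,530 of the full €4,530, so 4,379/4,530 of the €120,000 range has been used: income = €323,800 + €120,000 × 4,379/4,530 = €439,800.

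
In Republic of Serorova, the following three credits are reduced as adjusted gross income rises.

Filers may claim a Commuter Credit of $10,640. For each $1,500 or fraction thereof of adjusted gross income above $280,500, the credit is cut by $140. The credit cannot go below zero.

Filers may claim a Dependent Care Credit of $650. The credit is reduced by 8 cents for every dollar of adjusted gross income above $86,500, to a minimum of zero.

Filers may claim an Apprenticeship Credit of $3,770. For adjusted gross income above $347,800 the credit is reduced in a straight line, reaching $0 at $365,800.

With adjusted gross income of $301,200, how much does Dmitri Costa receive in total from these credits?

$12,450

Commuter Credit: income exceeds $280,500 by $20,700, which is 14 full-or-partial $1,500 increments; reduction = 14 × $140 = $1,960, leaving $8,680.
Dependent Care Credit: 8% of the $214,700 excess over $86,500 is $17,176 ≥ base, so the credit is $0.
Apprenticeship Credit: $301,200 is at or below the $347,800 threshold, so the full $3,770 applies.
Total: $8,680 + $0 + $3,770 = $12,450.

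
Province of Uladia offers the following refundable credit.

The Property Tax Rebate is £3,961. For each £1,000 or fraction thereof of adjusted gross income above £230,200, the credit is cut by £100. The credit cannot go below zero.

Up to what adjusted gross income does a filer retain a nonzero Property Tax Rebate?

£269,200

After 39 increments the reduction is 39 × £100 = £3,900, leaving £61; one more increment wipes it out. Increment 39 ends at excess 39 × £1,000 = £39,000, so the highest qualifying income is £230,200 + £39,000 = £269,200.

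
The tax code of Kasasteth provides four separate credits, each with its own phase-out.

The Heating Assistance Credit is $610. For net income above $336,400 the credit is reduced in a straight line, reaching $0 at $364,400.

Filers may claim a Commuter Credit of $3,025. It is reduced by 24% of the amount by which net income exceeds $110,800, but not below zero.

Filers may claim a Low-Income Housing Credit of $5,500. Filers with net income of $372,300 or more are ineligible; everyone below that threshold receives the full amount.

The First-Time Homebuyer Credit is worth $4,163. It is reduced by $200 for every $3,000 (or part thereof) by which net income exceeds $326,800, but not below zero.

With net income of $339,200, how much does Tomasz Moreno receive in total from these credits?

$9,212

Heating Assistance Credit: $339,200 is $2,800 into a $28,000 phase-out range, leaving 25,200/28,000 of the credit: $610 × 25,200/28,000 = $549.
Commuter Credit: 24% of the $228,400 excess over $110,800 is $54,816 ≥ base, so the credit is $0.
Low-Income Housing Credit: $339,200 is below the $372,300 cutoff, so the full $5,500 applies.
First-Time Homebuyer Credit: income exceeds $326,800 by $12,400, which is 5 full-or-partial $3,000 increments; reduction = 5 × $200 = $1,000, leaving $3,163.
Total: $549 + $0 + $5,500 + $3,163 = $9,212.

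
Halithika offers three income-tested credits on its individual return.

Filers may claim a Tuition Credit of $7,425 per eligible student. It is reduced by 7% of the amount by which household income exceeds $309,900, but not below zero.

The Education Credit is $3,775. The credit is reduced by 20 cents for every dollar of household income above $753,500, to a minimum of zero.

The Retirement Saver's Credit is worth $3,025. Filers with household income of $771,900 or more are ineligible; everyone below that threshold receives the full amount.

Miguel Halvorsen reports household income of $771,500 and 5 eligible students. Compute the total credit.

$8,013

Tuition Credit: base = 5 × $7,425 = $37,125. 7% of the $461,600 excess over $309,900 is $32,312; credit = $37,125 − $32,312 = $4,813.
Education Credit: 20% of the $18,000 excess over $753,500 is $3,600; credit = $3,775 − $3,600 = $175.
Retirement Saver's Credit: $771,500 is below the $771,900 cutoff, so the full $3,025 applies.
Total: $4,813 + $175 + $3,025 = $8,013.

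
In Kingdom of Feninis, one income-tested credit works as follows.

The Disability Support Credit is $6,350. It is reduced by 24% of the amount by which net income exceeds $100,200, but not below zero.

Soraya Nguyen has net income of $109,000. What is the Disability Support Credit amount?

Disability Support Credit: 24% of the $8,800 excess over $100,200 is $2,112; credit = $6,350 − $2,112 = $4,238.

$4,238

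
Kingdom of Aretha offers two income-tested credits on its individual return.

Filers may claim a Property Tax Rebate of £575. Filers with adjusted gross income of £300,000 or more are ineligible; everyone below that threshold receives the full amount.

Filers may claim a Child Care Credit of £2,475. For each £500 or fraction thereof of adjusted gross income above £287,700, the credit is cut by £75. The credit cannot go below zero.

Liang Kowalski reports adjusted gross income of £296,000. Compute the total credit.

Property Tax Rebate: £296,000 is below the £300,000 cutoff, so the full £575 applies.
Child Care Credit: income exceeds £287,700 by £8,300, which is 17 full-or-partial £500 increments; reduction = 17 × £75 = £1,275, leaving £1,200.
Total: £575 + £1,200 = £1,775.

£1,775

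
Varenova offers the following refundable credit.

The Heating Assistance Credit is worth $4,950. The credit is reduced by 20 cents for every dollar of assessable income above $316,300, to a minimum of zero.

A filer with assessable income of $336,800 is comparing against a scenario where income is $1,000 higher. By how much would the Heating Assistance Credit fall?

$200

At $336,800 — 20% of the $20,500 excess over $316,300 is $4,100; credit = $4,950 − $4,100 = $850.
At $337,800 — 20% of the $21,500 excess over $316,300 is $4,300; credit = $4,950 − $4,300 = $650.
Lost: $850 − $650 = $200.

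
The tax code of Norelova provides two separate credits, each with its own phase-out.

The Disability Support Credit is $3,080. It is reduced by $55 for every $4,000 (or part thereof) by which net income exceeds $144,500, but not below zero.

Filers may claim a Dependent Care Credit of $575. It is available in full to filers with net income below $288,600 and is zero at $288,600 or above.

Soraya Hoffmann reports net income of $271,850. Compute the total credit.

$1,895

Disability Support Credit: income exceeds $144,500 by $127,350, which is 32 full-or-partial $4,000 increments; reduction = 32 × $55 = $1,760, leaving $1,320.
Dependent Care Credit: $271,850 is below the $288,600 cutoff, so the full $575 applies.
Total: $1,320 + $575 = $1,895.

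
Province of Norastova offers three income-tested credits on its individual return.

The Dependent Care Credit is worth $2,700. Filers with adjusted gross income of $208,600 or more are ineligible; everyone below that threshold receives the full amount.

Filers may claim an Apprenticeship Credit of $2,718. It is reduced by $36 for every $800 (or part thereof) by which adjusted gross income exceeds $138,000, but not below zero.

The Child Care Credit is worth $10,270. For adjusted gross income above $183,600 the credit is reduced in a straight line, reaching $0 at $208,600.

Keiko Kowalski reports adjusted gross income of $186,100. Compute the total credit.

$12,465

Dependent Care Credit: $186,100 is below the $208,600 cutoff, so the full $2,700 applies.
Apprenticeship Credit: income exceeds $138,000 by $48,100, which is 61 full-or-partial $800 increments; reduction = 61 × $36 = $2,196, leaving $522.
Child Care Credit: $186,100 is $2,500 into a $25,000 phase-out range, leaving 22,500/25,000 of the credit: $10,270 × 22,500/25,000 = $9,243.
Total: $2,700 + $522 + $9,243 = $12,465.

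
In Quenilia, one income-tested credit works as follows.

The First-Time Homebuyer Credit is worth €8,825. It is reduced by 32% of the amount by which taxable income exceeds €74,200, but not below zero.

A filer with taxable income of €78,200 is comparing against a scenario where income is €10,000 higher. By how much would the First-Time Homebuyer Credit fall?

At €78,200 — 32% of the €4,000 excess over €74,200 is €1,280; credit = €8,825 − €1,280 = €7,545.
At €88,200 — 32% of the €14,000 excess over €74,200 is €4,480; credit = €8,825 − €4,480 = €4,345.
Lost: €7,545 − €4,345 = €3,200.

€3,200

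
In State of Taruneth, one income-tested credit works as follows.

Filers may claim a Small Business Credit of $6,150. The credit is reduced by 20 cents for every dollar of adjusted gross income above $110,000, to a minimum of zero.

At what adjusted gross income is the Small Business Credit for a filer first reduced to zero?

The credit falls by 20% of each dollar above $110,000, so it reaches zero when the excess is $6,150 / 20% = $30,750: income = $110,000 + $30,750 = $140,750.

$140,750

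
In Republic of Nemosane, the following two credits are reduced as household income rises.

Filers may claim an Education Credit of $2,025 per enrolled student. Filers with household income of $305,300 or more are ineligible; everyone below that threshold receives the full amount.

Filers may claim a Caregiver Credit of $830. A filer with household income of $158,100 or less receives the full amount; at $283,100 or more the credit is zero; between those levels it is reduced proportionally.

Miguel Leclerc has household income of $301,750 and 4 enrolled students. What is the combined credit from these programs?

$8,100

Education Credit: base = 4 × $2,025 = $8,100. $301,750 is below the $305,300 cutoff, so the full $8,100 applies.
Caregiver Credit: $301,750 is at or above $283,100, so the credit is $0.
Total: $8,100 + $0 = $8,100.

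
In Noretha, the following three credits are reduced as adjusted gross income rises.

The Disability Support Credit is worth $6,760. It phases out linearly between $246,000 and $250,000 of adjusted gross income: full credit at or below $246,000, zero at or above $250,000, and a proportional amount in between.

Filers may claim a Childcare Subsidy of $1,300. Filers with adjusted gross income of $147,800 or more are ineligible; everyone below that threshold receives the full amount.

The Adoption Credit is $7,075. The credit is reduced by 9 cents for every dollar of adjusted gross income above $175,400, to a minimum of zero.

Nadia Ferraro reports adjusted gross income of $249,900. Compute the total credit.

Disability Support Credit: $249,900 is $3,900 into a $4,000 phase-out range, leaving 100/4,000 of the credit: $6,760 × 100/4,000 = $169.
Childcare Subsidy: $249,900 meets or exceeds the $147,800 cutoff, so the credit is $0.
Adoption Credit: 9% of the $74,500 excess over $175,400 is $6,705; credit = $7,075 − $6,705 = $370.
Total: $169 + $0 + $370 = $539.

$539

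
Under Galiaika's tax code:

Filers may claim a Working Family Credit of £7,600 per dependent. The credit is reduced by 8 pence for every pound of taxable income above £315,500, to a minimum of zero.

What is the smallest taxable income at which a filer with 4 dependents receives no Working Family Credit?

Full credit = 4 × £7,600 = £30,400.
The credit falls by 8% of each pound above £315,500, so it reaches zero when the excess is £30,400 / 8% = £380,000: income = £315,500 + £380,000 = £695,500.

£695,500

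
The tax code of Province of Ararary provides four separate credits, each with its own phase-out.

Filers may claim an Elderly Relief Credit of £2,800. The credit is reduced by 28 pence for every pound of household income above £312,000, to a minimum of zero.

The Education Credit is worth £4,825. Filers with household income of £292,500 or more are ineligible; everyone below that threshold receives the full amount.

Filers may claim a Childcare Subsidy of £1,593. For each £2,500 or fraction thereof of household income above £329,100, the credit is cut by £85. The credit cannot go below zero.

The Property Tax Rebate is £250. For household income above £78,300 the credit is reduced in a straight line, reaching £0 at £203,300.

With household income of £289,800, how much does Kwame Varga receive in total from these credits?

£9,218

Elderly Relief Credit: £289,800 is at or below the £312,000 threshold, so the full £2,800 applies.
Education Credit: £289,800 is below the £292,500 cutoff, so the full £4,825 applies.
Childcare Subsidy: £289,800 is at or below the £329,100 threshold, so the full £1,593 applies.
Property Tax Rebate: £289,800 is at or above £203,300, so the credit is £0.
Total: £2,800 + £4,825 + £1,593 + £0 = £9,218.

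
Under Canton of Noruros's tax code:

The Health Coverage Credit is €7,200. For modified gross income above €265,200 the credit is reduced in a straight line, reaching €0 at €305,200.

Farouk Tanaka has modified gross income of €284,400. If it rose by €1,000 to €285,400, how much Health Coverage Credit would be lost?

€180

At €284,400 — €284,400 is €19,200 into a €40,000 phase-out range, leaving 20,800/40,000 of the credit: €7,200 × 20,800/40,000 = €3,744.
At €285,400 — €285,400 is €20,200 into a €40,000 phase-out range, leaving 19,800/40,000 of the credit: €7,200 × 19,800/40,000 = €3,564.
Lost: €3,744 − €3,564 = €180.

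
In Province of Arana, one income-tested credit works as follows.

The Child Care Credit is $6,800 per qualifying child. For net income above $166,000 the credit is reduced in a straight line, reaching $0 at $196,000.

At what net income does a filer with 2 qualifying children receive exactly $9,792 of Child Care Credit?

$174,400

Full credit = 2 × $6,800 = $13,600.
$9,792 is 9,792/13,600 of the full $13,600, so 3,808/13,600 of the $30,000 range has been used: income = $166,000 + $30,000 × 3,808/13,600 = $174,400.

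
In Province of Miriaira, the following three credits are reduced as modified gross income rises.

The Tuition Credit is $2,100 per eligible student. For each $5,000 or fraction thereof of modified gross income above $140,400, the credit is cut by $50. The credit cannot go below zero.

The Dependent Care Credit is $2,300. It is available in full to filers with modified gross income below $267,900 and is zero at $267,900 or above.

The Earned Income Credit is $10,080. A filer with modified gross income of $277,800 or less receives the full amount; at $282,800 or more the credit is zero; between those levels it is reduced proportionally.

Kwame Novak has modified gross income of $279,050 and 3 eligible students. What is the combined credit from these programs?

$12,460

Tuition Credit: base = 3 × $2,100 = $6,300. income exceeds $140,400 by $138,650, which is 28 full-or-partial $5,000 increments; reduction = 28 × $50 = $1,400, leaving $4,900.
Dependent Care Credit: $279,050 meets or exceeds the $267,900 cutoff, so the credit is $0.
Earned Income Credit: $279,050 is $1,250 into a $5,000 phase-out range, leaving 3,750/5,000 of the credit: $10,080 × 3,750/5,000 = $7,560.
Total: $4,900 + $0 + $7,560 = $12,460.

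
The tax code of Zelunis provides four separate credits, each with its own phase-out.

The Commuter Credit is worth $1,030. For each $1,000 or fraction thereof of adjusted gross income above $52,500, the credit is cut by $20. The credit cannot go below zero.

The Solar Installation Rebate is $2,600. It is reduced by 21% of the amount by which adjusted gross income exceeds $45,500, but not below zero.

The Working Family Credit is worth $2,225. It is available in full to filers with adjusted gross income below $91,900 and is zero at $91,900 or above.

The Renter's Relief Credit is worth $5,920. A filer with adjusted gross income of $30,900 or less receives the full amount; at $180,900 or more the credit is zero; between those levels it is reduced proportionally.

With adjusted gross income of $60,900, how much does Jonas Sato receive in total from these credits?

Commuter Credit: income exceeds $52,500 by $8,400, which is 9 full-or-partial $1,000 increments; reduction = 9 × $20 = $180, leaving $850.
Solar Installation Rebate: 21% of the $15,400 excess over $45,500 is $3,234 ≥ base, so the credit is $0.
Working Family Credit: $60,900 is below the $91,900 cutoff, so the full $2,225 applies.
Renter's Relief Credit: $60,900 is $30,000 into a $150,000 phase-out range, leaving 120,000/150,000 of the credit: $5,920 × 120,000/150,000 = $4,736.
Total: $850 + $0 + $2,225 + $4,736 = $7,811.

$7,811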